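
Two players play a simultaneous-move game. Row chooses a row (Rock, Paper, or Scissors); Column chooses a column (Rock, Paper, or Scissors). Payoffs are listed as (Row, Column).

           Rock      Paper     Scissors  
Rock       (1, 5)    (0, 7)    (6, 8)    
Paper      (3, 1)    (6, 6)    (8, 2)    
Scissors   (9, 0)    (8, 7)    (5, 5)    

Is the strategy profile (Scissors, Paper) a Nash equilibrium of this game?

Holding Column at Paper: Row gets 8 from Scissors, versus 0 from Rock, 6 from Paper. No profitable deviation for Row.
Holding Row at Scissors: Column gets 7 from Paper, versus 0 from Rock, 5 from Scissors. No profitable deviation for Column either.

Yes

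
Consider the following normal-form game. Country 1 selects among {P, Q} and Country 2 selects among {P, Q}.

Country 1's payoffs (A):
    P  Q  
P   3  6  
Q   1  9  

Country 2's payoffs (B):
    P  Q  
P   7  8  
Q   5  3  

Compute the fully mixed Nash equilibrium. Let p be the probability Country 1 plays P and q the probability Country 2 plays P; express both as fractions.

p = 2/3, q = 3/5

In a mixed NE each player is indifferent between their pure strategies, so the opponent's mix sets the indifference.
Country 2 indifferent between P and Q: p·7 + (1−p)·5 = p·8 + (1−p)·3 ⟹ 5 + 2p = 3 + 5p ⟹ p = 2/3.
Country 1 indifferent between P and Q: q·3 + (1−q)·6 = q·1 + (1−q)·9 ⟹ 6 + (-3)q = 9 + (-8)q ⟹ q = 3/5.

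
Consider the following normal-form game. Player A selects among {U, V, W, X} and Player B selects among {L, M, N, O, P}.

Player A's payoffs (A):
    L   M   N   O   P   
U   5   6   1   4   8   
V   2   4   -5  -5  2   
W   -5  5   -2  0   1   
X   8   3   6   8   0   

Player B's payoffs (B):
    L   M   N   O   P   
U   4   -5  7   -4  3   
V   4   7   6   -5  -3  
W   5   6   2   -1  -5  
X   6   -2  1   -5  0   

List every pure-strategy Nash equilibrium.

(X, L)

Check mutual best responses: a cell is a NE iff neither player can gain by unilaterally deviating.
Player A's best responses — vs L: X (payoff 8); vs M: U (payoff 6); vs N: X (payoff 6); vs O: X (payoff 8); vs P: U (payoff 8).
Player B's best responses — vs U: N (payoff 7); vs V: M (payoff 7); vs W: M (payoff 6); vs X: L (payoff 6).
The only mutual best response is (X, L); neither player gains by switching there.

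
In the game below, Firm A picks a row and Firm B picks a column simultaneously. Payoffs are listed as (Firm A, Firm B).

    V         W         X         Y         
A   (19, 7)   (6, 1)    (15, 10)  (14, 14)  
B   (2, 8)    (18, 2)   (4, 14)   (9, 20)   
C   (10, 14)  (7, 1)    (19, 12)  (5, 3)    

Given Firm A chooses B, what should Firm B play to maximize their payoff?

Y

With Firm A fixed at B, Firm B's payoffs are: V → 8, W → 2, X → 14, Y → 20.
The maximum is 20, achieved by Y.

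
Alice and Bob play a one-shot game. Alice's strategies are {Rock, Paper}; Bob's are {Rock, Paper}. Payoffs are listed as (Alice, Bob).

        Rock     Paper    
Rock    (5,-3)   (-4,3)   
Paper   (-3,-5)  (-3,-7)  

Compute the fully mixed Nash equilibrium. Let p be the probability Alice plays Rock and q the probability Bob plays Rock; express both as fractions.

p = 1/4, q = 1/9

Each player's mixing probability is pinned down by making the *other* player indifferent.
Bob indifferent between Rock and Paper: p·(-3) + (1−p)·(-5) = p·3 + (1−p)·(-7) ⟹ (-5) + 2p = (-7) + 10p ⟹ p = 1/4.
Alice indifferent between Rock and Paper: q·5 + (1−q)·(-4) = q·(-3) + (1−q)·(-3) ⟹ (-4) + 9q = (-3) + 0q ⟹ q = 1/9.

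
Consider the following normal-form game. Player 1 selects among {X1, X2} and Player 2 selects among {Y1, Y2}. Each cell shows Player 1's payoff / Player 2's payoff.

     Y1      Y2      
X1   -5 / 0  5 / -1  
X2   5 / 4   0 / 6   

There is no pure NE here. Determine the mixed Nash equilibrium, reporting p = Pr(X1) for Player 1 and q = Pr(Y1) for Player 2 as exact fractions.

p = 2/3, q = 1/3

In a mixed NE each player is indifferent between their pure strategies, so the opponent's mix sets the indifference.
Player 2 indifferent between Y1 and Y2: p·0 + (1−p)·4 = p·(-1) + (1−p)·6 ⟹ 4 + (-4)p = 6 + (-7)p ⟹ p = 2/3.
Player 1 indifferent between X1 and X2: q·(-5) + (1−q)·5 = q·5 + (1−q)·0 ⟹ 5 + (-10)q = 0 + 5q ⟹ q = 1/3.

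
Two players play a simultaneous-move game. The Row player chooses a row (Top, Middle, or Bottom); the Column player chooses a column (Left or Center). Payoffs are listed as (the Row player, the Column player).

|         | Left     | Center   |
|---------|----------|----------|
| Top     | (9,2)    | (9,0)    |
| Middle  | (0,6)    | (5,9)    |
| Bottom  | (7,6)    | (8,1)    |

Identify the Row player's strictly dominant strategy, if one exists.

Top

Check whether one of the Row player's strategies beats all alternatives regardless of what the opponent does.
Top strictly dominates: vs Left: 9 > each of {0, 7}; vs Center: 9 > each of {5, 8}.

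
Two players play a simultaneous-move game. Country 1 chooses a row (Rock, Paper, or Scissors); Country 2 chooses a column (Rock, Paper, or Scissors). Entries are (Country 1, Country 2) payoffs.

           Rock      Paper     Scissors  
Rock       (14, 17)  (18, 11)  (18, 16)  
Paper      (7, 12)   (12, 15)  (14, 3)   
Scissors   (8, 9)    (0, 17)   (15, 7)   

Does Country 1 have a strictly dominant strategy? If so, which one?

Check whether one of Country 1's strategies beats all alternatives regardless of what the opponent does.
Rock strictly dominates: vs Rock: 14 > each of {7, 8}; vs Paper: 18 > each of {12, 0}; vs Scissors: 18 > each of {14, 15}.

Rock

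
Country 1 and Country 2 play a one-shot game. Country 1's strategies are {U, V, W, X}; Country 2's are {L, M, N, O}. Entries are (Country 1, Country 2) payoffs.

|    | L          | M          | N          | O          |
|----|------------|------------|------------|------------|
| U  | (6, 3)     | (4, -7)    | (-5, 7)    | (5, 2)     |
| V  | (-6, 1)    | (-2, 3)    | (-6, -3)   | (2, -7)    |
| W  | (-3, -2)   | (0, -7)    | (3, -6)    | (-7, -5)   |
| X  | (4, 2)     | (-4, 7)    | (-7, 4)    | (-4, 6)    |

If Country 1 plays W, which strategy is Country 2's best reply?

With Country 1 fixed at W, Country 2's payoffs are: L → -2, M → -7, N → -6, O → -5.
The maximum is -2, achieved by L.

L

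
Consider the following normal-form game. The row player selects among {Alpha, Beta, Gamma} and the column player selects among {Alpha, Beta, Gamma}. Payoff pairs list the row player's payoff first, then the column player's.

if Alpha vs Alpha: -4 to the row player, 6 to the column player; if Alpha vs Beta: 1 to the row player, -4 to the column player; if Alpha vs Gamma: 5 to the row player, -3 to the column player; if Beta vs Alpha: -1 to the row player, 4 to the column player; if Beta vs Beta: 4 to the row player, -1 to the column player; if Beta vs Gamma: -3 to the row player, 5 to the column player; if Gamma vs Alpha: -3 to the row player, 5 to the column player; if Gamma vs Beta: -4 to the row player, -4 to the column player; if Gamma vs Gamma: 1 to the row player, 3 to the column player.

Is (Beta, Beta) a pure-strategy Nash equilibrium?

No

Holding the column player at Beta: the row player gets 4 from Beta, versus 1 from Alpha, -4 from Gamma. No profitable deviation for the row player.
Holding the row player at Beta: the column player gets -1 from Beta but could get 5 by switching to Gamma. The column player has a profitable deviation.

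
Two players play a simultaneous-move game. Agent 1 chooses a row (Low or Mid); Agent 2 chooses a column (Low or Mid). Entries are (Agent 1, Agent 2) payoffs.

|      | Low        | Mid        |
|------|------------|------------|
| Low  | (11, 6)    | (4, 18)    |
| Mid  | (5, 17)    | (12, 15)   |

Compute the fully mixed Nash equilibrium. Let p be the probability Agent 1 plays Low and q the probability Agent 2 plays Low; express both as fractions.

p = 1/7, q = 4/7

Each player's mixing probability is pinned down by making the *other* player indifferent.
Agent 2 indifferent between Low and Mid: p·6 + (1−p)·17 = p·18 + (1−p)·15 ⟹ 17 + (-11)p = 15 + 3p ⟹ p = 1/7.
Agent 1 indifferent between Low and Mid: q·11 + (1−q)·4 = q·5 + (1−q)·12 ⟹ 4 + 7q = 12 + (-7)q ⟹ q = 4/7.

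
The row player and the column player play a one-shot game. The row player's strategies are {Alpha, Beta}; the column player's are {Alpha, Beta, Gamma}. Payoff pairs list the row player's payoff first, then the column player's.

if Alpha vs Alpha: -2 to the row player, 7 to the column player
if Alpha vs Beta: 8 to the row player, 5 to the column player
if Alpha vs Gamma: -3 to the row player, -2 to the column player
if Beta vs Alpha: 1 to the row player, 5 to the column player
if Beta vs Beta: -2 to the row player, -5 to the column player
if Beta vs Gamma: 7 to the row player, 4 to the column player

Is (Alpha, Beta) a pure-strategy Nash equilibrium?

Holding the column player at Beta: the row player gets 8 from Alpha, versus -2 from Beta. No profitable deviation for the row player.
Holding the row player at Alpha: the column player gets 5 from Beta but could get 7 by switching to Alpha. The column player has a profitable deviation.

No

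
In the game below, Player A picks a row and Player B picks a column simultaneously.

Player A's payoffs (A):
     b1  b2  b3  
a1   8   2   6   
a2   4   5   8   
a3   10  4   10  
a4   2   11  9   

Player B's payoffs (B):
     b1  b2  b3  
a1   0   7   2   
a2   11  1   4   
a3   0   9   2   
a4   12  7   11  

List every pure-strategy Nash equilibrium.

Check mutual best responses: a cell is a NE iff neither player can gain by unilaterally deviating.
Player A's best responses — vs b1: a3 (payoff 10); vs b2: a4 (payoff 11); vs b3: a3 (payoff 10).
Player B's best responses — vs a1: b2 (payoff 7); vs a2: b1 (payoff 11); vs a3: b2 (payoff 9); vs a4: b1 (payoff 12).
No cell has both players best-responding. For instance, Player A's best reply to b1 is a3, but against a3 Player B prefers b2 over b1.

None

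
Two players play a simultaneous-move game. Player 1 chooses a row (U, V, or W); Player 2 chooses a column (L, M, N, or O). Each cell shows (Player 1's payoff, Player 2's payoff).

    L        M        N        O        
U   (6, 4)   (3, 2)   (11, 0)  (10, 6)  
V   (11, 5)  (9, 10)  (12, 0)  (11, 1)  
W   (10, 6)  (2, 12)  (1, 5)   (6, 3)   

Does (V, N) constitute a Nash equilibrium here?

Holding Player 2 at N: Player 1 gets 12 from V, versus 11 from U, 1 from W. No profitable deviation for Player 1.
Holding Player 1 at V: Player 2 gets 0 from N but could get 10 by switching to M. Player 2 has a profitable deviation.

No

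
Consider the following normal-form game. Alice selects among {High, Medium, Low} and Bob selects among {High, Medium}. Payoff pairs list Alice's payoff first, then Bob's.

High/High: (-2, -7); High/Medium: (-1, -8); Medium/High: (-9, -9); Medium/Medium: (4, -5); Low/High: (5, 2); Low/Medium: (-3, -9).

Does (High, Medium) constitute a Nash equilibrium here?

No

Holding Bob at Medium: Alice gets -1 from High but could get 4 by switching to Medium. Alice has a profitable deviation.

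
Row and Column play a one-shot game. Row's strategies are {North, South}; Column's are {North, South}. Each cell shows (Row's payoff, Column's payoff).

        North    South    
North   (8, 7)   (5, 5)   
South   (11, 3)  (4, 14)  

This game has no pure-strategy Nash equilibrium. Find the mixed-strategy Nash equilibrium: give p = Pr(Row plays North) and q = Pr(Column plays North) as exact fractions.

p = 11/13, q = 1/4

In a mixed NE each player is indifferent between their pure strategies, so the opponent's mix sets the indifference.
Column indifferent between North and South: p·7 + (1−p)·3 = p·5 + (1−p)·14 ⟹ 3 + 4p = 14 + (-9)p ⟹ p = 11/13.
Row indifferent between North and South: q·8 + (1−q)·5 = q·11 + (1−q)·4 ⟹ 5 + 3q = 4 + 7q ⟹ q = 1/4.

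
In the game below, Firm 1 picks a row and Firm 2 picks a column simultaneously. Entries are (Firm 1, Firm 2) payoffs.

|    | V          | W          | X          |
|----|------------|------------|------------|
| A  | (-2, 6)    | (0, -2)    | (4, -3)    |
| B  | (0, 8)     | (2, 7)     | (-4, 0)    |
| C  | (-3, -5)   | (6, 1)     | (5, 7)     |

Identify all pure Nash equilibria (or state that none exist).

Check mutual best responses: a cell is a NE iff neither player can gain by unilaterally deviating.
Firm 1's best responses — vs V: B (payoff 0); vs W: C (payoff 6); vs X: C (payoff 5).
Firm 2's best responses — vs A: V (payoff 6); vs B: V (payoff 8); vs C: X (payoff 7).
Mutual best responses occur at (B, V) and (C, X); at each, neither player gains by switching.

(B, V) and (C, X)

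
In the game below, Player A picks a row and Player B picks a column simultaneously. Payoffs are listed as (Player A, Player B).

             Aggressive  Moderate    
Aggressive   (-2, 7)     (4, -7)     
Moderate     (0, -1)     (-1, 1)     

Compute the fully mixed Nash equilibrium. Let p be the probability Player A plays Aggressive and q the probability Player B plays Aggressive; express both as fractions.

p = 1/8, q = 5/7

In a mixed NE each player is indifferent between their pure strategies, so the opponent's mix sets the indifference.
Player B indifferent between Aggressive and Moderate: p·7 + (1−p)·(-1) = p·(-7) + (1−p)·1 ⟹ (-1) + 8p = 1 + (-8)p ⟹ p = 1/8.
Player A indifferent between Aggressive and Moderate: q·(-2) + (1−q)·4 = q·0 + (1−q)·(-1) ⟹ 4 + (-6)q = (-1) + 1q ⟹ q = 5/7.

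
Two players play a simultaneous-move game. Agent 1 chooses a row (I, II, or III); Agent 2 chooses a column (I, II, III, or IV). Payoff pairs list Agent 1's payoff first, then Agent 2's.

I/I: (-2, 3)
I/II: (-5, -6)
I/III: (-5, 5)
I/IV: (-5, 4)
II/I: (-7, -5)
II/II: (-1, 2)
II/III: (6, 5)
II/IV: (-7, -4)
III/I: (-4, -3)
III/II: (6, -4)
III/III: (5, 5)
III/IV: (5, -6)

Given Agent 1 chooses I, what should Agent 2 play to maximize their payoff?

With Agent 1 fixed at I, Agent 2's payoffs are: I → 3, II → -6, III → 5, IV → 4.
The maximum is 5, achieved by III.

III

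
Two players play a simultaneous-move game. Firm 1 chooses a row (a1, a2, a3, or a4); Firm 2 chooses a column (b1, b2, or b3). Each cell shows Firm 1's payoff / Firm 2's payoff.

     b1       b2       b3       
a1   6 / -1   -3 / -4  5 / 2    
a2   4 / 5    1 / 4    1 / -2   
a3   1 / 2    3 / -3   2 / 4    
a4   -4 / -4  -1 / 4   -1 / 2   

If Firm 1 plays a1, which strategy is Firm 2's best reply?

With Firm 1 fixed at a1, Firm 2's payoffs are: b1 → -1, b2 → -4, b3 → 2.
The maximum is 2, achieved by b3.

b3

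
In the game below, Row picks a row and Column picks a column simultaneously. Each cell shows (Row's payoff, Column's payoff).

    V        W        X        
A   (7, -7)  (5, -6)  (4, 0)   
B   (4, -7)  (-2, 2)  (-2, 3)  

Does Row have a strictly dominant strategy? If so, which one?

A

Check whether one of Row's strategies beats all alternatives regardless of what the opponent does.
A strictly dominates: vs V: 7 > 4; vs W: 5 > -2; vs X: 4 > -2.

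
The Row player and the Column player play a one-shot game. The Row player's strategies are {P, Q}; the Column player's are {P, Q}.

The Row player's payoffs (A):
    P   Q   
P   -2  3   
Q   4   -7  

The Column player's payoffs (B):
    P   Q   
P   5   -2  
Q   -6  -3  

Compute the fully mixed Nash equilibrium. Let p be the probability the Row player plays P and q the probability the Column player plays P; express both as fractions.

p = 3/10, q = 5/8

Each player's mixing probability is pinned down by making the *other* player indifferent.
The Column player indifferent between P and Q: p·5 + (1−p)·(-6) = p·(-2) + (1−p)·(-3) ⟹ (-6) + 11p = (-3) + 1p ⟹ p = 3/10.
The Row player indifferent between P and Q: q·(-2) + (1−q)·3 = q·4 + (1−q)·(-7) ⟹ 3 + (-5)q = (-7) + 11q ⟹ q = 5/8.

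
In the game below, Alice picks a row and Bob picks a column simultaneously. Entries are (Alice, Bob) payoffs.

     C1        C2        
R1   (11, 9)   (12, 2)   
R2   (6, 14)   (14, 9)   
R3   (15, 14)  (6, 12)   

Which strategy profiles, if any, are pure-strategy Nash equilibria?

A profile is a Nash equilibrium when each player is best-responding to the other.
Alice's best responses — vs C1: R3 (payoff 15); vs C2: R2 (payoff 14).
Bob's best responses — vs R1: C1 (payoff 9); vs R2: C1 (payoff 14); vs R3: C1 (payoff 14).
The only mutual best response is (R3, C1); neither player gains by switching there.

(R3, C1)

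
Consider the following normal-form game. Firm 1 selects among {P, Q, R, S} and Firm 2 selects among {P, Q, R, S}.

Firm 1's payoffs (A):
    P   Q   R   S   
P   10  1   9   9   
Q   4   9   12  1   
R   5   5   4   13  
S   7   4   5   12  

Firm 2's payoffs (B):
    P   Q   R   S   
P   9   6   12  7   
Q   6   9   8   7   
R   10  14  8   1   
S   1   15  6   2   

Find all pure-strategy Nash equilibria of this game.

(Q, Q)

Check mutual best responses: a cell is a NE iff neither player can gain by unilaterally deviating.
Firm 1's best responses — vs P: P (payoff 10); vs Q: Q (payoff 9); vs R: Q (payoff 12); vs S: R (payoff 13).
Firm 2's best responses — vs P: R (payoff 12); vs Q: Q (payoff 9); vs R: Q (payoff 14); vs S: Q (payoff 15).
The only mutual best response is (Q, Q); neither player gains by switching there.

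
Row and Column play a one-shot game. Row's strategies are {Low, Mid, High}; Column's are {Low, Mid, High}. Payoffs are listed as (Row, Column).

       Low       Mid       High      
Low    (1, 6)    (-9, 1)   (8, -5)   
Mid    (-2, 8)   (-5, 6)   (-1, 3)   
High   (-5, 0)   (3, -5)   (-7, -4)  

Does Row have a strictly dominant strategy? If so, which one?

None

A strategy is strictly dominant if it gives Row a strictly higher payoff than every other strategy, against every choice by the opponent.
Low is not dominant: against Mid, Mid gives -5 > -9.
Mid is not dominant: against Low, Low gives 1 > -2.
High is not dominant: against Low, Low gives 1 > -5.
No single strategy is best against every opponent action.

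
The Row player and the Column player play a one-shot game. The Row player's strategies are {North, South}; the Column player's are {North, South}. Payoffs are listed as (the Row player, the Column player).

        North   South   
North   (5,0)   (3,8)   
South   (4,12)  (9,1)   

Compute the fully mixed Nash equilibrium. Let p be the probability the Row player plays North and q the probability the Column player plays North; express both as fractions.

In a mixed NE each player is indifferent between their pure strategies, so the opponent's mix sets the indifference.
The Column player indifferent between North and South: p·0 + (1−p)·12 = p·8 + (1−p)·1 ⟹ 12 + (-12)p = 1 + 7p ⟹ p = 11/19.
The Row player indifferent between North and South: q·5 + (1−q)·3 = q·4 + (1−q)·9 ⟹ 3 + 2q = 9 + (-5)q ⟹ q = 6/7.

p = 11/19, q = 6/7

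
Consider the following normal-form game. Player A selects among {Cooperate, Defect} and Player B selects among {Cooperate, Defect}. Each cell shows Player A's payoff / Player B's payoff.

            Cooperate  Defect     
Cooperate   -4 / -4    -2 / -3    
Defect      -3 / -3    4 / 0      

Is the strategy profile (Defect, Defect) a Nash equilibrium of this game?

Holding Player B at Defect: Player A gets 4 from Defect, versus -2 from Cooperate. No profitable deviation for Player A.
Holding Player A at Defect: Player B gets 0 from Defect, versus -3 from Cooperate. No profitable deviation for Player B either.

Yes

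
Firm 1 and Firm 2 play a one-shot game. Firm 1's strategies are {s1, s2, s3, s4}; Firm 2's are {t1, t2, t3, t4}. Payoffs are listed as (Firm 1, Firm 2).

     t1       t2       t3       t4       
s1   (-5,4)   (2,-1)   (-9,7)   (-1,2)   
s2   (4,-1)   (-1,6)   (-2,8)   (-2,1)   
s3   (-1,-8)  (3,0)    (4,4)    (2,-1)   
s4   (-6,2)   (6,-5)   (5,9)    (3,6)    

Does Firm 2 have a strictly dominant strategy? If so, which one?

t3

Check whether one of Firm 2's strategies beats all alternatives regardless of what the opponent does.
t3 strictly dominates: vs s1: 7 > each of {4, -1, 2}; vs s2: 8 > each of {-1, 6, 1}; vs s3: 4 > each of {-8, 0, -1}; vs s4: 9 > each of {2, -5, 6}.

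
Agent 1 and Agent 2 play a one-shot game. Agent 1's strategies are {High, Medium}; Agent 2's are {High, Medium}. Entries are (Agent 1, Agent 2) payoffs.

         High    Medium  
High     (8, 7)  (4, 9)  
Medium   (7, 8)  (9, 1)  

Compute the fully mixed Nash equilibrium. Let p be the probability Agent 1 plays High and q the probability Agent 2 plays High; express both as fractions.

In a mixed NE each player is indifferent between their pure strategies, so the opponent's mix sets the indifference.
Agent 2 indifferent between High and Medium: p·7 + (1−p)·8 = p·9 + (1−p)·1 ⟹ 8 + (-1)p = 1 + 8p ⟹ p = 7/9.
Agent 1 indifferent between High and Medium: q·8 + (1−q)·4 = q·7 + (1−q)·9 ⟹ 4 + 4q = 9 + (-2)q ⟹ q = 5/6.

p = 7/9, q = 5/6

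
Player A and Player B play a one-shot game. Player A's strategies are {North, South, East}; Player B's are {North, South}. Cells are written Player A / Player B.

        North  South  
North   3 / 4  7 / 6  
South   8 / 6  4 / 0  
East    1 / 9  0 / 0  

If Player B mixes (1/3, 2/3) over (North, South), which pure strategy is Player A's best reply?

Compute Player A's expected payoff from each pure strategy against the given mix.
North: (1/3)·3 + (2/3)·7 = 17/3
South: (1/3)·8 + (2/3)·4 = 16/3
East: (1/3)·1 + (2/3)·0 = 1/3
Highest expected payoff is 17/3, from North.

North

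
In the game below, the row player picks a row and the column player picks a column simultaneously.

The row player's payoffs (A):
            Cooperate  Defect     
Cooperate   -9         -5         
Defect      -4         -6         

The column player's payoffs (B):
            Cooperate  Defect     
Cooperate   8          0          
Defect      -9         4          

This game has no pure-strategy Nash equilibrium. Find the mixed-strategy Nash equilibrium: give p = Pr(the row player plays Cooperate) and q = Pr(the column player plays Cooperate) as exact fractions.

p = 13/21, q = 1/6

In a mixed NE each player is indifferent between their pure strategies, so the opponent's mix sets the indifference.
The column player indifferent between Cooperate and Defect: p·8 + (1−p)·(-9) = p·0 + (1−p)·4 ⟹ (-9) + 17p = 4 + (-4)p ⟹ p = 13/21.
The row player indifferent between Cooperate and Defect: q·(-9) + (1−q)·(-5) = q·(-4) + (1−q)·(-6) ⟹ (-5) + (-4)q = (-6) + 2q ⟹ q = 1/6.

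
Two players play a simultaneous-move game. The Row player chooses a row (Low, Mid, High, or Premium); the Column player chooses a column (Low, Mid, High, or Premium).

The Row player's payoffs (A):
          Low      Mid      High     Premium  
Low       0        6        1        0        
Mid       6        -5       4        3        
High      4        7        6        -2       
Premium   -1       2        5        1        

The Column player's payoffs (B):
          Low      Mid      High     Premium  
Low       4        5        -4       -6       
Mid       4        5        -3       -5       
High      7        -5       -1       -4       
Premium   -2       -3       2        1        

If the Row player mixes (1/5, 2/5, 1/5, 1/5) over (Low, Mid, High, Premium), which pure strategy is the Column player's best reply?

Low

The Column player's best reply maximizes expected payoff against the mix.
Low: (1/5)·4 + (2/5)·4 + (1/5)·7 + (1/5)·(-2) = 17/5
Mid: (1/5)·5 + (2/5)·5 + (1/5)·(-5) + (1/5)·(-3) = 7/5
High: (1/5)·(-4) + (2/5)·(-3) + (1/5)·(-1) + (1/5)·2 = -9/5
Premium: (1/5)·(-6) + (2/5)·(-5) + (1/5)·(-4) + (1/5)·1 = -19/5
Highest expected payoff is 17/5, from Low.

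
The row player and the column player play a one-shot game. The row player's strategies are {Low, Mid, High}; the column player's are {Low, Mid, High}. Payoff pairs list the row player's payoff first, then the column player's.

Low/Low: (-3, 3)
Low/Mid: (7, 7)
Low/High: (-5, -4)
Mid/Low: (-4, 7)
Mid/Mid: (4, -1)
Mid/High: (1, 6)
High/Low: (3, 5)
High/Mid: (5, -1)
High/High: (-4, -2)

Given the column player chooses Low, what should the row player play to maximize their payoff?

High

With the column player fixed at Low, the row player's payoffs are: Low → -3, Mid → -4, High → 3.
The maximum is 3, achieved by High.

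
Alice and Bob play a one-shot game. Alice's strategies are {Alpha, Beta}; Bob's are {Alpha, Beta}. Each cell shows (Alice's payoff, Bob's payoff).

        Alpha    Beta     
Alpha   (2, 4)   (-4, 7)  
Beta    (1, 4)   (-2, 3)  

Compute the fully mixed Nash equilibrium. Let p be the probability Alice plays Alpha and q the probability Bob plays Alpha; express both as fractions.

Each player's mixing probability is pinned down by making the *other* player indifferent.
Bob indifferent between Alpha and Beta: p·4 + (1−p)·4 = p·7 + (1−p)·3 ⟹ 4 + 0p = 3 + 4p ⟹ p = 1/4.
Alice indifferent between Alpha and Beta: q·2 + (1−q)·(-4) = q·1 + (1−q)·(-2) ⟹ (-4) + 6q = (-2) + 3q ⟹ q = 2/3.

p = 1/4, q = 2/3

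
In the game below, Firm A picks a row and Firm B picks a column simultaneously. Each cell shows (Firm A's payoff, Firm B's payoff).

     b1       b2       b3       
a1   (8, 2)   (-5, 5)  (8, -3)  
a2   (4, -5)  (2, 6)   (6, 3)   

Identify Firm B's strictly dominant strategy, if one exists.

b2

A strategy is strictly dominant if it gives Firm B a strictly higher payoff than every other strategy, against every choice by the opponent.
b2 strictly dominates: vs a1: 5 > each of {2, -3}; vs a2: 6 > each of {-5, 3}.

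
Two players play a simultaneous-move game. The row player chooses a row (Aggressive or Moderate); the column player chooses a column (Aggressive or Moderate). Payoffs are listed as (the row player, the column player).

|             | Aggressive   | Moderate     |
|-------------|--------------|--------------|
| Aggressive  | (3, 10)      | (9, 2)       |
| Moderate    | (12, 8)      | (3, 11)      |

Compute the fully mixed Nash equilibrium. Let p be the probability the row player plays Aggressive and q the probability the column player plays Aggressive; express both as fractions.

Each player's mixing probability is pinned down by making the *other* player indifferent.
The column player indifferent between Aggressive and Moderate: p·10 + (1−p)·8 = p·2 + (1−p)·11 ⟹ 8 + 2p = 11 + (-9)p ⟹ p = 3/11.
The row player indifferent between Aggressive and Moderate: q·3 + (1−q)·9 = q·12 + (1−q)·3 ⟹ 9 + (-6)q = 3 + 9q ⟹ q = 2/5.

p = 3/11, q = 2/5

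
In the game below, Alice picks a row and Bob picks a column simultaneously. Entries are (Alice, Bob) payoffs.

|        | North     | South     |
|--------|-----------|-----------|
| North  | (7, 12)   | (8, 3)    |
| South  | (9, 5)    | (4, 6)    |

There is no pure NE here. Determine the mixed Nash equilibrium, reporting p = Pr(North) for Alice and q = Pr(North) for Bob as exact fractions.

In a mixed NE each player is indifferent between their pure strategies, so the opponent's mix sets the indifference.
Bob indifferent between North and South: p·12 + (1−p)·5 = p·3 + (1−p)·6 ⟹ 5 + 7p = 6 + (-3)p ⟹ p = 1/10.
Alice indifferent between North and South: q·7 + (1−q)·8 = q·9 + (1−q)·4 ⟹ 8 + (-1)q = 4 + 5q ⟹ q = 2/3.

p = 1/10, q = 2/3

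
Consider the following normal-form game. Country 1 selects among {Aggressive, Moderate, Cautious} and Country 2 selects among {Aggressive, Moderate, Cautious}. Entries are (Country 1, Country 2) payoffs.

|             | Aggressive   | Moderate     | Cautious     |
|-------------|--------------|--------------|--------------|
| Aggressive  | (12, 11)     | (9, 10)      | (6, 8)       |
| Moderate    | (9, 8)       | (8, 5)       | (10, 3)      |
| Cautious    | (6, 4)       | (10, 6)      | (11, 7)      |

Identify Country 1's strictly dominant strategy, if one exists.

None

A strategy is strictly dominant if it gives Country 1 a strictly higher payoff than every other strategy, against every choice by the opponent.
Aggressive is not dominant: against Moderate, Cautious gives 10 > 9.
Moderate is not dominant: against Aggressive, Aggressive gives 12 > 9.
Cautious is not dominant: against Aggressive, Aggressive gives 12 > 6.
No single strategy is best against every opponent action.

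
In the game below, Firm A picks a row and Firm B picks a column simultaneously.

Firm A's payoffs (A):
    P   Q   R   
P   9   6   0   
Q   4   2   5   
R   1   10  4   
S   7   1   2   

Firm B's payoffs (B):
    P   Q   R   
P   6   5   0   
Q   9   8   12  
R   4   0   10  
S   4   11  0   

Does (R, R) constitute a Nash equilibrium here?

Holding Firm B at R: Firm A gets 4 from R but could get 5 by switching to Q. Firm A has a profitable deviation.

No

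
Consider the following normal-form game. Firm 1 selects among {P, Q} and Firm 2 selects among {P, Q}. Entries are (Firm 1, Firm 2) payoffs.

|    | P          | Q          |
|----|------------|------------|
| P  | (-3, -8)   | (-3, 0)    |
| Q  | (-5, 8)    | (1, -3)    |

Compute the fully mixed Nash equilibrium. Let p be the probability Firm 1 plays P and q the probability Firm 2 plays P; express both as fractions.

In a mixed NE each player is indifferent between their pure strategies, so the opponent's mix sets the indifference.
Firm 2 indifferent between P and Q: p·(-8) + (1−p)·8 = p·0 + (1−p)·(-3) ⟹ 8 + (-16)p = (-3) + 3p ⟹ p = 11/19.
Firm 1 indifferent between P and Q: q·(-3) + (1−q)·(-3) = q·(-5) + (1−q)·1 ⟹ (-3) + 0q = 1 + (-6)q ⟹ q = 2/3.

p = 11/19, q = 2/3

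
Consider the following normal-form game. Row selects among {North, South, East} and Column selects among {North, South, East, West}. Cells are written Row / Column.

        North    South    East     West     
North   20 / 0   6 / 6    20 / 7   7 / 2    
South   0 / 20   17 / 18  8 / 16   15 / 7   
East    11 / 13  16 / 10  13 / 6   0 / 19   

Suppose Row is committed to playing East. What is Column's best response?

With Row fixed at East, Column's payoffs are: North → 13, South → 10, East → 6, West → 19.
The maximum is 19, achieved by West.

West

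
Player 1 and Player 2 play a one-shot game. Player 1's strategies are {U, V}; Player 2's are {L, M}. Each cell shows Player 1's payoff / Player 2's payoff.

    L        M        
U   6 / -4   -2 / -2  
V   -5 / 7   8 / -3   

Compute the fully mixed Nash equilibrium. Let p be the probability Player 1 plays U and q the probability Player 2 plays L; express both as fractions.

p = 5/6, q = 10/21

Each player's mixing probability is pinned down by making the *other* player indifferent.
Player 2 indifferent between L and M: p·(-4) + (1−p)·7 = p·(-2) + (1−p)·(-3) ⟹ 7 + (-11)p = (-3) + 1p ⟹ p = 5/6.
Player 1 indifferent between U and V: q·6 + (1−q)·(-2) = q·(-5) + (1−q)·8 ⟹ (-2) + 8q = 8 + (-13)q ⟹ q = 10/21.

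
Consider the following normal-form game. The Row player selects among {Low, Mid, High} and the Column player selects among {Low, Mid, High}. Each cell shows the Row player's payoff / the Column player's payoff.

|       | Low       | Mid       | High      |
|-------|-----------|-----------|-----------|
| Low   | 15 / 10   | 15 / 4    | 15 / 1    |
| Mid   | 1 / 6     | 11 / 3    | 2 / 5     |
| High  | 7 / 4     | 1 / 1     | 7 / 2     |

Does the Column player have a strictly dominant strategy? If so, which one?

Check whether one of the Column player's strategies beats all alternatives regardless of what the opponent does.
Low strictly dominates: vs Low: 10 > each of {4, 1}; vs Mid: 6 > each of {3, 5}; vs High: 4 > each of {1, 2}.

Low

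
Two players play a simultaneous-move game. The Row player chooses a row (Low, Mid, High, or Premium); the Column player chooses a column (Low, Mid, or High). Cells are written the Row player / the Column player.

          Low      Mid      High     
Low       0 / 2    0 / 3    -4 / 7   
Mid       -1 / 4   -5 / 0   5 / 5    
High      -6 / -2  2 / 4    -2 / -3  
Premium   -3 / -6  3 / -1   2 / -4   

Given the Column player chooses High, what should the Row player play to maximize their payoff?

Mid

With the Column player fixed at High, the Row player's payoffs are: Low → -4, Mid → 5, High → -2, Premium → 2.
The maximum is 5, achieved by Mid.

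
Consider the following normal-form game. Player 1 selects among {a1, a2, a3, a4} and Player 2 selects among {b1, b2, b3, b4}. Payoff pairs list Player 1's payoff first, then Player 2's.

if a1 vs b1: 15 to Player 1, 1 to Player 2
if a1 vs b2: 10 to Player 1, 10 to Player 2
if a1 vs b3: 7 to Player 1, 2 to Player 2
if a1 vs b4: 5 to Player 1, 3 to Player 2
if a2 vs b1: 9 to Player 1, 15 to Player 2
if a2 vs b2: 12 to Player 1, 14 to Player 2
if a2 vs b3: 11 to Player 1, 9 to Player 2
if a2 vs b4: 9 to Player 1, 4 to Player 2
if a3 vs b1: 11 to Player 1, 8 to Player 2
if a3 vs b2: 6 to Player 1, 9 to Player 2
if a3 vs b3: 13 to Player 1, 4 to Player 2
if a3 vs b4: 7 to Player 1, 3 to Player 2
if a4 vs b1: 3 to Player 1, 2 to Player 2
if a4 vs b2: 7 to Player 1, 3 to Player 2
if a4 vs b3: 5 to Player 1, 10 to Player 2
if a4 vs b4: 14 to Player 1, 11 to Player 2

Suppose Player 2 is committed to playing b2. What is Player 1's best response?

a2

With Player 2 fixed at b2, Player 1's payoffs are: a1 → 10, a2 → 12, a3 → 6, a4 → 7.
The maximum is 12, achieved by a2.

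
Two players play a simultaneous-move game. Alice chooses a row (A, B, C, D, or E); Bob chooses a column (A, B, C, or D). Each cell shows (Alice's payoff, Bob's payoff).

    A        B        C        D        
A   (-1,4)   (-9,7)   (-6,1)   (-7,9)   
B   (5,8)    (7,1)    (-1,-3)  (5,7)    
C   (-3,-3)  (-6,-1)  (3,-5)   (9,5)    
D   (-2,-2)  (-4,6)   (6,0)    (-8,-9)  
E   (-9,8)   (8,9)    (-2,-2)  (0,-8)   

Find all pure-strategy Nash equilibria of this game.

(B, A), (C, D), and (E, B)

Check mutual best responses: a cell is a NE iff neither player can gain by unilaterally deviating.
Alice's best responses — vs A: B (payoff 5); vs B: E (payoff 8); vs C: D (payoff 6); vs D: C (payoff 9).
Bob's best responses — vs A: D (payoff 9); vs B: A (payoff 8); vs C: D (payoff 5); vs D: B (payoff 6); vs E: B (payoff 9).
Mutual best responses occur at (B, A), (C, D), and (E, B); at each, neither player gains by switching.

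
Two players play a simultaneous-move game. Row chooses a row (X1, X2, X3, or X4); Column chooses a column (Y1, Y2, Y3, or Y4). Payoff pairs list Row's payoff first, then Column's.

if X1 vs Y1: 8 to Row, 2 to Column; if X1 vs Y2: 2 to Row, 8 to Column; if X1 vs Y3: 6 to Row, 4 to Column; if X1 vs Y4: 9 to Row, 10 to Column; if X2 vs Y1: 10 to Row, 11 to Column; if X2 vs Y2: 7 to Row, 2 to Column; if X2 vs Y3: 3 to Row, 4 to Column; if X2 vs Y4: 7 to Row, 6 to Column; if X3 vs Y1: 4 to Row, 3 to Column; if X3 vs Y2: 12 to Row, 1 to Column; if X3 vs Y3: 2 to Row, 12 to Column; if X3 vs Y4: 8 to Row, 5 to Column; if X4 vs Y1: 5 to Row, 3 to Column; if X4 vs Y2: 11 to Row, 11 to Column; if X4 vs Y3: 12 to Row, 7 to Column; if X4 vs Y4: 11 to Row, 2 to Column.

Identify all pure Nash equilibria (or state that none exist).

Check mutual best responses: a cell is a NE iff neither player can gain by unilaterally deviating.
Row's best responses — vs Y1: X2 (payoff 10); vs Y2: X3 (payoff 12); vs Y3: X4 (payoff 12); vs Y4: X4 (payoff 11).
Column's best responses — vs X1: Y4 (payoff 10); vs X2: Y1 (payoff 11); vs X3: Y3 (payoff 12); vs X4: Y2 (payoff 11).
The only mutual best response is (X2, Y1); neither player gains by switching there.

(X2, Y1)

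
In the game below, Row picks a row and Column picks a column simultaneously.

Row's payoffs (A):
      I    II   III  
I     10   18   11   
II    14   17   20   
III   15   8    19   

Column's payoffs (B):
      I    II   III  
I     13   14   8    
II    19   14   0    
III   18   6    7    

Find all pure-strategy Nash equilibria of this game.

(I, II) and (III, I)

Check mutual best responses: a cell is a NE iff neither player can gain by unilaterally deviating.
Row's best responses — vs I: III (payoff 15); vs II: I (payoff 18); vs III: II (payoff 20).
Column's best responses — vs I: II (payoff 14); vs II: I (payoff 19); vs III: I (payoff 18).
Mutual best responses occur at (I, II) and (III, I); at each, neither player gains by switching.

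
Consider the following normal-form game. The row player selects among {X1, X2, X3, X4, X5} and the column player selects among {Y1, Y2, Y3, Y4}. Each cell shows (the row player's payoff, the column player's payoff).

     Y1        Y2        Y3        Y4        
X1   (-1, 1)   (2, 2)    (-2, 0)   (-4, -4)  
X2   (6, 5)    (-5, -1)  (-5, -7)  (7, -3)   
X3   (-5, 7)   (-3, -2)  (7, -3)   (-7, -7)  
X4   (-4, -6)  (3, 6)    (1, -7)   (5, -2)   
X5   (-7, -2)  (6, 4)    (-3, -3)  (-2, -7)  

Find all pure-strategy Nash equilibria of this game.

(X2, Y1) and (X5, Y2)

A profile is a Nash equilibrium when each player is best-responding to the other.
The row player's best responses — vs Y1: X2 (payoff 6); vs Y2: X5 (payoff 6); vs Y3: X3 (payoff 7); vs Y4: X2 (payoff 7).
The column player's best responses — vs X1: Y2 (payoff 2); vs X2: Y1 (payoff 5); vs X3: Y1 (payoff 7); vs X4: Y2 (payoff 6); vs X5: Y2 (payoff 4).
Mutual best responses occur at (X2, Y1) and (X5, Y2); at each, neither player gains by switching.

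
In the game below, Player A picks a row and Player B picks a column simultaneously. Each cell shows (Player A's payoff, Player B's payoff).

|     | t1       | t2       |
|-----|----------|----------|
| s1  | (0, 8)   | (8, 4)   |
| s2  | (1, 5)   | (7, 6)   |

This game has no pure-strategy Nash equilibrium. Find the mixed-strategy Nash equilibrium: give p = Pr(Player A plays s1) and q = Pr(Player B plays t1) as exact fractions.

p = 1/5, q = 1/2

Each player's mixing probability is pinned down by making the *other* player indifferent.
Player B indifferent between t1 and t2: p·8 + (1−p)·5 = p·4 + (1−p)·6 ⟹ 5 + 3p = 6 + (-2)p ⟹ p = 1/5.
Player A indifferent between s1 and s2: q·0 + (1−q)·8 = q·1 + (1−q)·7 ⟹ 8 + (-8)q = 7 + (-6)q ⟹ q = 1/2.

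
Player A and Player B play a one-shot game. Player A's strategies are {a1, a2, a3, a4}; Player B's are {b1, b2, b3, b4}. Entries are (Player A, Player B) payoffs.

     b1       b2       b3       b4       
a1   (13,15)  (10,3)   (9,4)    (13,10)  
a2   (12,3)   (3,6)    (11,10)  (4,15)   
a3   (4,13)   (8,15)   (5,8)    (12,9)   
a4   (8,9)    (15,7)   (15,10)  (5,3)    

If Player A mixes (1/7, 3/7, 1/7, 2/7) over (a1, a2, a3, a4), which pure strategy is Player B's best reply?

b4

Compute Player B's expected payoff from each pure strategy against the given mix.
b1: (1/7)·15 + (3/7)·3 + (1/7)·13 + (2/7)·9 = 55/7
b2: (1/7)·3 + (3/7)·6 + (1/7)·15 + (2/7)·7 = 50/7
b3: (1/7)·4 + (3/7)·10 + (1/7)·8 + (2/7)·10 = 62/7
b4: (1/7)·10 + (3/7)·15 + (1/7)·9 + (2/7)·3 = 10
Highest expected payoff is 10, from b4.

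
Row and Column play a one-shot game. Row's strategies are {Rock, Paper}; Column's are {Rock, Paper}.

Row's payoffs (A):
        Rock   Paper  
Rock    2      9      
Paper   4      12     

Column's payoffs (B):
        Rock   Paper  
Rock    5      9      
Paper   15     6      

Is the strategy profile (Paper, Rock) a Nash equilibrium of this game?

Holding Column at Rock: Row gets 4 from Paper, versus 2 from Rock. No profitable deviation for Row.
Holding Row at Paper: Column gets 15 from Rock, versus 6 from Paper. No profitable deviation for Column either.

Yes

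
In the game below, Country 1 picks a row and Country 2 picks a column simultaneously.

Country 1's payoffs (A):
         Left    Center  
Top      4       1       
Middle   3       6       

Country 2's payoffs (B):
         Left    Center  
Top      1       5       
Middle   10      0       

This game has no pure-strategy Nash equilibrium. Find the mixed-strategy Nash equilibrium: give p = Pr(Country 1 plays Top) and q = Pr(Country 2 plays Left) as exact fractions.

p = 5/7, q = 5/6

In a mixed NE each player is indifferent between their pure strategies, so the opponent's mix sets the indifference.
Country 2 indifferent between Left and Center: p·1 + (1−p)·10 = p·5 + (1−p)·0 ⟹ 10 + (-9)p = 0 + 5p ⟹ p = 5/7.
Country 1 indifferent between Top and Middle: q·4 + (1−q)·1 = q·3 + (1−q)·6 ⟹ 1 + 3q = 6 + (-3)q ⟹ q = 5/6.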